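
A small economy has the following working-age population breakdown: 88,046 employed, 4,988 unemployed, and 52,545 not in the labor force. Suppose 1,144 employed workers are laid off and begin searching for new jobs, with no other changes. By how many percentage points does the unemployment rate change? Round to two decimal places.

Initially, labor force = 88,046 + 4,988 = 93,034, so u = 4,988/93,034 = 5.36%.
After the change, employed falls and unemployed rises by 1,144; labor force unchanged → E = 86,902, U = 6,132, labor force = 93,034.
New unemployment rate = 6,132 / 93,034 = 6.59%.
Change = 6.59% − 5.36% = +1.23 percentage points.

The unemployment rate changes by +1.23 percentage points.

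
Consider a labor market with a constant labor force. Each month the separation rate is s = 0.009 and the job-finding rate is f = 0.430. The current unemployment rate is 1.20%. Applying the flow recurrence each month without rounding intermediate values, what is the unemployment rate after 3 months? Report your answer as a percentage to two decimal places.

Unemployment rate after three months ≈ 1.90%.

With a fixed labor force, u_{t+1} = u_t + s·(1−u_t) − f·u_t = u_t·(1−s−f) + s.
Here 1−s−f = 0.561 and s = 0.009.
u_1 = 0.012000 × 0.561 + 0.009 = 0.015732.
u_2 = 0.015732 × 0.561 + 0.009 = 0.017826.
u_3 = 0.017826 × 0.561 + 0.009 = 0.019000.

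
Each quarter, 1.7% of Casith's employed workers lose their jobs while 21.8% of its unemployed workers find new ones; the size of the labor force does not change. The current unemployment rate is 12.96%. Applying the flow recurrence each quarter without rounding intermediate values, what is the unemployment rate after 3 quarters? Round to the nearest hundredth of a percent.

Unemployment rate after three quarters ≈ 9.80%.

With a fixed labor force, u_{t+1} = u_t + s·(1−u_t) − f·u_t = u_t·(1−s−f) + s.
Here 1−s−f = 0.765 and s = 0.017.
u_1 = 0.129600 × 0.765 + 0.017 = 0.116144.
u_2 = 0.116144 × 0.765 + 0.017 = 0.105850.
u_3 = 0.105850 × 0.765 + 0.017 = 0.097975.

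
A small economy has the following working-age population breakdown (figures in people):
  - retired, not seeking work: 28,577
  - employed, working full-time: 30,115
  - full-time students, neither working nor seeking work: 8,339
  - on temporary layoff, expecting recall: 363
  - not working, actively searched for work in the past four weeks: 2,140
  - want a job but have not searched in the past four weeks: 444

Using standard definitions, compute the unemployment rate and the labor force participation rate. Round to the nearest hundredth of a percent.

Employed = 30,115.
Unemployed = 363 + 2,140 = 2,503 (jobless and actively searching, or on temporary layoff).
Labor force = 30,115 + 2,503 = 32,618.
Not in labor force = 28,577 + 8,339 + 444 = 37,360 (those not working and not actively searching are outside the labor force — including those who want a job but have given up searching).
Civilian working-age population = 32,618 + 37,360 = 69,978.
Unemployment rate = 2,503 / 32,618 = 7.67%.
Labor force participation rate = 32,618 / 69,978 = 46.61%.

Unemployment rate ≈ 7.67%; labor force participation rate ≈ 46.61%.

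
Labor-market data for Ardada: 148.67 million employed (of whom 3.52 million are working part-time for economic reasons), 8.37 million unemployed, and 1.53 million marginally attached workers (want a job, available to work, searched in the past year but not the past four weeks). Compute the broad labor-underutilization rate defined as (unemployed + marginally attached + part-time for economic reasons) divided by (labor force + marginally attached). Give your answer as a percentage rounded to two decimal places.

Broad underutilization rate ≈ 8.46%.

Labor force = 148.67 + 8.37 = 157.04 million.
Numerator = 8.37 + 1.53 + 3.52 = 13.42 million.
Denominator = 157.04 + 1.53 = 158.57 million.
Broad rate = 13.42 / 158.57 = 8.46%.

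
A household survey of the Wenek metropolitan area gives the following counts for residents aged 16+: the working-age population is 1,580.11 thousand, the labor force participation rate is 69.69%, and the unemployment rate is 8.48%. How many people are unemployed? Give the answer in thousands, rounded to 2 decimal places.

About 93.38 thousand are unemployed.

Labor force = 0.6969 × 1,580.11 = 1,101.18 thousand.
Unemployed = 0.0848 × 1,101.18 ≈ 93.38 thousand.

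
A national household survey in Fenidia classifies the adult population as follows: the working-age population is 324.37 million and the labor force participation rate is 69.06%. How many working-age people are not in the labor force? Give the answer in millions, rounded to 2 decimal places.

About 100.36 million are not in the labor force.

Share not in the labor force = 1 − 0.6906 = 0.3094.
Not in labor force = 0.3094 × 324.37 ≈ 100.36 million.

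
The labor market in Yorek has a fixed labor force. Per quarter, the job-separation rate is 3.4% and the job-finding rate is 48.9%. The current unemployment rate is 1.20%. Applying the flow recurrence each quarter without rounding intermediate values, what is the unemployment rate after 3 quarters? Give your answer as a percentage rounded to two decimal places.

With a fixed labor force, u_{t+1} = u_t + s·(1−u_t) − f·u_t = u_t·(1−s−f) + s.
Here 1−s−f = 0.477 and s = 0.034.
u_1 = 0.012000 × 0.477 + 0.034 = 0.039724.
u_2 = 0.039724 × 0.477 + 0.034 = 0.052948.
u_3 = 0.052948 × 0.477 + 0.034 = 0.059256.

Unemployment rate after three quarters ≈ 5.93%.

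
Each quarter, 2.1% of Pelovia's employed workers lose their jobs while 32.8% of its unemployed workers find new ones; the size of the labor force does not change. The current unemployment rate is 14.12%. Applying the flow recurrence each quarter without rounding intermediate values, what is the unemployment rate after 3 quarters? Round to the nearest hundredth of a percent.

Unemployment rate after three quarters ≈ 8.25%.

With a fixed labor force, u_{t+1} = u_t + s·(1−u_t) − f·u_t = u_t·(1−s−f) + s.
Here 1−s−f = 0.651 and s = 0.021.
u_1 = 0.141200 × 0.651 + 0.021 = 0.112921.
u_2 = 0.112921 × 0.651 + 0.021 = 0.094512.
u_3 = 0.094512 × 0.651 + 0.021 = 0.082527.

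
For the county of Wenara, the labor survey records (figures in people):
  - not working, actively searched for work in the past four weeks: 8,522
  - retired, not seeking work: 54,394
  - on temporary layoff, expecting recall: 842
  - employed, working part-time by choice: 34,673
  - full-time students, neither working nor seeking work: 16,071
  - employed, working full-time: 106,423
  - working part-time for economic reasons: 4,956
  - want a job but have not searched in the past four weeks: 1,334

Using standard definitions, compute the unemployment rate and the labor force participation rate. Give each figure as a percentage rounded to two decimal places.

Unemployment rate ≈ 6.03%; labor force participation rate ≈ 68.40%.

Employed = 34,673 + 106,423 + 4,956 = 146,052 (anyone who worked, including part-time for economic reasons, counts as employed).
Unemployed = 8,522 + 842 = 9,364 (jobless and actively searching, or on temporary layoff).
Labor force = 146,052 + 9,364 = 155,416.
Not in labor force = 54,394 + 16,071 + 1,334 = 71,799 (those not working and not actively searching are outside the labor force — including those who want a job but have given up searching).
Civilian working-age population = 155,416 + 71,799 = 227,215.
Unemployment rate = 9,364 / 155,416 = 6.03%.
Labor force participation rate = 155,416 / 227,215 = 68.40%.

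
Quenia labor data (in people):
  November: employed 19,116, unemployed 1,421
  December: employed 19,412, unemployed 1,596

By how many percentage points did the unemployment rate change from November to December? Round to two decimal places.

November: labor force = 19,116 + 1,421 = 20,537; u = 1,421/20,537 = 6.92%.
December: labor force = 19,412 + 1,596 = 21,008; u = 1,596/21,008 = 7.60%.
Change = 7.60% − 6.92% = +0.68 pp.

The unemployment rate changed by +0.68 percentage points.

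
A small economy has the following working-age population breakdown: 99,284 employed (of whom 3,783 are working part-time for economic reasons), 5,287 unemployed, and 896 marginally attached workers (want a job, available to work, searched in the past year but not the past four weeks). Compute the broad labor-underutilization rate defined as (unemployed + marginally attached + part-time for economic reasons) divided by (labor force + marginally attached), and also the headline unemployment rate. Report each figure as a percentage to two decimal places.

Broad underutilization rate ≈ 9.45%; headline unemployment rate ≈ 5.06%.

Labor force = 99,284 + 5,287 = 104,571.
Numerator = 5,287 + 896 + 3,783 = 9,966.
Denominator = 104,571 + 896 = 105,467.
Broad rate = 9,966 / 105,467 = 9.45%.
Headline unemployment rate = 5,287 / 104,571 = 5.06%.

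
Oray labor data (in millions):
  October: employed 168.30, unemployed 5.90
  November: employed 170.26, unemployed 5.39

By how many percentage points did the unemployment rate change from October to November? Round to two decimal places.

The unemployment rate changed by −0.32 percentage points.

October: labor force = 168.30 + 5.90 = 174.20; u = 5.90/174.20 = 3.39%.
November: labor force = 170.26 + 5.39 = 175.65; u = 5.39/175.65 = 3.07%.
Change = 3.07% − 3.39% = −0.32 pp.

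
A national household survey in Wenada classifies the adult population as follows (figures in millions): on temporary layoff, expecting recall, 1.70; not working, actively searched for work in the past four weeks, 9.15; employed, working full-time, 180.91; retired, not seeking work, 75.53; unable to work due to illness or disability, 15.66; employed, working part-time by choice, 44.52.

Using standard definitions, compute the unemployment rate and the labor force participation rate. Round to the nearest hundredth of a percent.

Employed = 180.91 + 44.52 = 225.43 million.
Unemployed = 1.70 + 9.15 = 10.85 million (jobless and actively searching, or on temporary layoff).
Labor force = 225.43 + 10.85 = 236.28 million.
Not in labor force = 75.53 + 15.66 = 91.19 million (those not working and not actively searching are outside the labor force).
Civilian working-age population = 236.28 + 91.19 = 327.47 million.
Unemployment rate = 10.85 / 236.28 = 4.59%.
Labor force participation rate = 236.28 / 327.47 = 72.15%.

Unemployment rate ≈ 4.59%; labor force participation rate ≈ 72.15%.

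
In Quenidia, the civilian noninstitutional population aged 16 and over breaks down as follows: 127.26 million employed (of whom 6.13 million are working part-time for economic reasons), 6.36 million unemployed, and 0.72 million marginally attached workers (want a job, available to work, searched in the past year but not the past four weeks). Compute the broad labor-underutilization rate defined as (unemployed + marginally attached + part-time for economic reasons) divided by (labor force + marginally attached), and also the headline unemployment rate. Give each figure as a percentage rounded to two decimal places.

Labor force = 127.26 + 6.36 = 133.62 million.
Numerator = 6.36 + 0.72 + 6.13 = 13.21 million.
Denominator = 133.62 + 0.72 = 134.34 million.
Broad rate = 13.21 / 134.34 = 9.83%.
Headline unemployment rate = 6.36 / 133.62 = 4.76%.

Broad underutilization rate ≈ 9.83%; headline unemployment rate ≈ 4.76%.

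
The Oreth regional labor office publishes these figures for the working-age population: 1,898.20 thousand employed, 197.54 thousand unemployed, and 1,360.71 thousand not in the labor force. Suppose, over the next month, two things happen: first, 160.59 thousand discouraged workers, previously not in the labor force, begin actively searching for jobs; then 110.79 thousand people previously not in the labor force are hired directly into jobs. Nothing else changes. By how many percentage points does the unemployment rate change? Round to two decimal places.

The unemployment rate changes by +5.70 percentage points.

Initially, labor force = 1,898.20 + 197.54 = 2,095.74 thousand, so u = 197.54/2,095.74 = 9.43%.
After the first change, unemployed and labor force both rise by 160.59 → E = 1,898.20, U = 358.13, labor force = 2,256.33 thousand.
After the second change, employed and labor force both rise by 110.79; unemployed unchanged → E = 2,008.99, U = 358.13, labor force = 2,367.12 thousand.
New unemployment rate = 358.13 / 2,367.12 = 15.13%.
Change = 15.13% − 9.43% = +5.70 percentage points.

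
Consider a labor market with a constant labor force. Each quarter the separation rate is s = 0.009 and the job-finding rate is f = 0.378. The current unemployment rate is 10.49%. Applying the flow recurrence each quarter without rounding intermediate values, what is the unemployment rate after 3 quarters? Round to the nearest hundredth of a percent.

Unemployment rate after three quarters ≈ 4.21%.

With a fixed labor force, u_{t+1} = u_t + s·(1−u_t) − f·u_t = u_t·(1−s−f) + s.
Here 1−s−f = 0.613 and s = 0.009.
u_1 = 0.104900 × 0.613 + 0.009 = 0.073304.
u_2 = 0.073304 × 0.613 + 0.009 = 0.053935.
u_3 = 0.053935 × 0.613 + 0.009 = 0.042062.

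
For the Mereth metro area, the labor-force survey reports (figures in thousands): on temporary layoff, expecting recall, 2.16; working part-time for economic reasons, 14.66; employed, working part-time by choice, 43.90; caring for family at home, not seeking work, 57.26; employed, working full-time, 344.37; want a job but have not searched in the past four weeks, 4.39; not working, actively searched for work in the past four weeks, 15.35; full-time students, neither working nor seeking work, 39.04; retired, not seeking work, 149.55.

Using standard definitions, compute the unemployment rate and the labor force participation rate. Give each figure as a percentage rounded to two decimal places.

Unemployment rate ≈ 4.16%; labor force participation rate ≈ 62.69%.

Employed = 14.66 + 43.90 + 344.37 = 402.93 thousand (anyone who worked, including part-time for economic reasons, counts as employed).
Unemployed = 2.16 + 15.35 = 17.51 thousand (jobless and actively searching, or on temporary layoff).
Labor force = 402.93 + 17.51 = 420.44 thousand.
Not in labor force = 57.26 + 4.39 + 39.04 + 149.55 = 250.24 thousand (those not working and not actively searching are outside the labor force — including those who want a job but have given up searching).
Civilian working-age population = 420.44 + 250.24 = 670.68 thousand.
Unemployment rate = 17.51 / 420.44 = 4.16%.
Labor force participation rate = 420.44 / 670.68 = 62.69%.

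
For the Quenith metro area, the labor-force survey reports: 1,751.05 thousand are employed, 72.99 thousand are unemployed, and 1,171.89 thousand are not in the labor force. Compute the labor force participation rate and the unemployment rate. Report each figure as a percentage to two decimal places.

Labor force participation rate ≈ 60.88%; unemployment rate ≈ 4.00%.

Labor force = employed + unemployed = 1,751.05 + 72.99 = 1,824.04 thousand.
Working-age population = 1,824.04 + 1,171.89 = 2,995.93 thousand.
Unemployment rate = 72.99 / 1,824.04 = 4.00%.
Labor force participation rate = 1,824.04 / 2,995.93 = 60.88%.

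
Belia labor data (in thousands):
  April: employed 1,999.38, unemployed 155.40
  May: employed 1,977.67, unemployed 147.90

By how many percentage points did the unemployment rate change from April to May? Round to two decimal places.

The unemployment rate changed by −0.25 percentage points.

April: labor force = 1,999.38 + 155.40 = 2,154.78; u = 155.40/2,154.78 = 7.21%.
May: labor force = 1,977.67 + 147.90 = 2,125.57; u = 147.90/2,125.57 = 6.96%.
Change = 6.96% − 7.21% = −0.25 pp.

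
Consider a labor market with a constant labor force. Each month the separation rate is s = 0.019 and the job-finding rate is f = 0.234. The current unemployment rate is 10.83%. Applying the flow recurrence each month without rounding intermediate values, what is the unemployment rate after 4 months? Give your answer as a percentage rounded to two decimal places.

Unemployment rate after four months ≈ 8.54%.

With a fixed labor force, u_{t+1} = u_t + s·(1−u_t) − f·u_t = u_t·(1−s−f) + s.
Here 1−s−f = 0.747 and s = 0.019.
u_1 = 0.108300 × 0.747 + 0.019 = 0.099900.
u_2 = 0.099900 × 0.747 + 0.019 = 0.093625.
u_3 = 0.093625 × 0.747 + 0.019 = 0.088938.
u_4 = 0.088938 × 0.747 + 0.019 = 0.085437.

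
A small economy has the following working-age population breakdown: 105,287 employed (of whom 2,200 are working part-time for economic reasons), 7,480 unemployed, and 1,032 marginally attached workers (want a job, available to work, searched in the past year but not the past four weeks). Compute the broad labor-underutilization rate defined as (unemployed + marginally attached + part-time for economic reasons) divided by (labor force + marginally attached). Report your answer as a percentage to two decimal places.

Broad underutilization rate ≈ 9.41%.

Labor force = 105,287 + 7,480 = 112,767.
Numerator = 7,480 + 1,032 + 2,200 = 10,712.
Denominator = 112,767 + 1,032 = 113,799.
Broad rate = 10,712 / 113,799 = 9.41%.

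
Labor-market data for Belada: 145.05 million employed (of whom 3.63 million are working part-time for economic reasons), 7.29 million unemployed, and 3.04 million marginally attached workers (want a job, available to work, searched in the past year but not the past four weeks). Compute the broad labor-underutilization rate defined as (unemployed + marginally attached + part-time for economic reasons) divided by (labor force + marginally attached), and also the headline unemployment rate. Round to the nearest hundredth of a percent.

Labor force = 145.05 + 7.29 = 152.34 million.
Numerator = 7.29 + 3.04 + 3.63 = 13.96 million.
Denominator = 152.34 + 3.04 = 155.38 million.
Broad rate = 13.96 / 155.38 = 8.98%.
Headline unemployment rate = 7.29 / 152.34 = 4.79%.

Broad underutilization rate ≈ 8.98%; headline unemployment rate ≈ 4.79%.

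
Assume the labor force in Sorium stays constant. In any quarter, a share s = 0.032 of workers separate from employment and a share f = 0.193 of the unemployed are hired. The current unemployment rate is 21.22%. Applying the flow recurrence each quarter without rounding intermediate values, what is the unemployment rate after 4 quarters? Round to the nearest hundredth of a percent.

With a fixed labor force, u_{t+1} = u_t + s·(1−u_t) − f·u_t = u_t·(1−s−f) + s.
Here 1−s−f = 0.775 and s = 0.032.
u_1 = 0.212200 × 0.775 + 0.032 = 0.196455.
u_2 = 0.196455 × 0.775 + 0.032 = 0.184253.
u_3 = 0.184253 × 0.775 + 0.032 = 0.174796.
u_4 = 0.174796 × 0.775 + 0.032 = 0.167467.

Unemployment rate after four quarters ≈ 16.75%.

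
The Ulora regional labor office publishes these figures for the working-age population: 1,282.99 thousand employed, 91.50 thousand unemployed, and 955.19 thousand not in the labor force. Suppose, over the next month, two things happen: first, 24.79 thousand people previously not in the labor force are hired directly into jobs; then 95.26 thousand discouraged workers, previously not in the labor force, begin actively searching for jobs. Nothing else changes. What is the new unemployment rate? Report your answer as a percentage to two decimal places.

New unemployment rate ≈ 12.50%.

Initially, labor force = 1,282.99 + 91.50 = 1,374.49 thousand, so u = 91.50/1,374.49 = 6.66%.
After the first change, employed and labor force both rise by 24.79; unemployed unchanged → E = 1,307.78, U = 91.50, labor force = 1,399.28 thousand.
After the second change, unemployed and labor force both rise by 95.26 → E = 1,307.78, U = 186.76, labor force = 1,494.54 thousand.
New unemployment rate = 186.76 / 1,494.54 = 12.50%.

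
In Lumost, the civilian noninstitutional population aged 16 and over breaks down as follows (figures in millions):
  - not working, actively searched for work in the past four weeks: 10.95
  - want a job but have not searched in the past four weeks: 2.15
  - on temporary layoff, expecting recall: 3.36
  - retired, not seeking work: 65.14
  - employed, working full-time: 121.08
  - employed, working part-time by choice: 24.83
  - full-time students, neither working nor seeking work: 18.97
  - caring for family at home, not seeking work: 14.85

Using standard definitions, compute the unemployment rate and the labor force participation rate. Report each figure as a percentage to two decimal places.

Employed = 121.08 + 24.83 = 145.91 million.
Unemployed = 10.95 + 3.36 = 14.31 million (jobless and actively searching, or on temporary layoff).
Labor force = 145.91 + 14.31 = 160.22 million.
Not in labor force = 2.15 + 65.14 + 18.97 + 14.85 = 101.11 million (those not working and not actively searching are outside the labor force — including those who want a job but have given up searching).
Civilian working-age population = 160.22 + 101.11 = 261.33 million.
Unemployment rate = 14.31 / 160.22 = 8.93%.
Labor force participation rate = 160.22 / 261.33 = 61.31%.

Unemployment rate ≈ 8.93%; labor force participation rate ≈ 61.31%.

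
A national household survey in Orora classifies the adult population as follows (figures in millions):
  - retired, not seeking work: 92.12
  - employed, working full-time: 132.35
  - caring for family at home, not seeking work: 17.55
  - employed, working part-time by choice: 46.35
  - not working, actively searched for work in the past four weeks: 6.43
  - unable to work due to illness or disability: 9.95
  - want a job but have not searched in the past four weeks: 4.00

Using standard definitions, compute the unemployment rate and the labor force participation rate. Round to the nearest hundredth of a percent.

Unemployment rate ≈ 3.47%; labor force participation rate ≈ 59.96%.

Employed = 132.35 + 46.35 = 178.70 million.
Unemployed = 6.43 million.
Labor force = 178.70 + 6.43 = 185.13 million.
Not in labor force = 92.12 + 17.55 + 9.95 + 4.00 = 123.62 million (those not working and not actively searching are outside the labor force — including those who want a job but have given up searching).
Civilian working-age population = 185.13 + 123.62 = 308.75 million.
Unemployment rate = 6.43 / 185.13 = 3.47%.
Labor force participation rate = 185.13 / 308.75 = 59.96%.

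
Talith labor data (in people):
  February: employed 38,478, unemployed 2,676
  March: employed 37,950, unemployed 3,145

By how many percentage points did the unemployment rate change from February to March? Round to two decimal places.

February: labor force = 38,478 + 2,676 = 41,154; u = 2,676/41,154 = 6.50%.
March: labor force = 37,950 + 3,145 = 41,095; u = 3,145/41,095 = 7.65%.
Change = 7.65% − 6.50% = +1.15 pp.

The unemployment rate changed by +1.15 percentage points.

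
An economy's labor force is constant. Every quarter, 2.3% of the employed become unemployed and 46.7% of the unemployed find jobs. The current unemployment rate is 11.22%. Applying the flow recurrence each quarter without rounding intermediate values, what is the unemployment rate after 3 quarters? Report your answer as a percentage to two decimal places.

With a fixed labor force, u_{t+1} = u_t + s·(1−u_t) − f·u_t = u_t·(1−s−f) + s.
Here 1−s−f = 0.510 and s = 0.023.
u_1 = 0.112200 × 0.510 + 0.023 = 0.080222.
u_2 = 0.080222 × 0.510 + 0.023 = 0.063913.
u_3 = 0.063913 × 0.510 + 0.023 = 0.055596.

Unemployment rate after three quarters ≈ 5.56%.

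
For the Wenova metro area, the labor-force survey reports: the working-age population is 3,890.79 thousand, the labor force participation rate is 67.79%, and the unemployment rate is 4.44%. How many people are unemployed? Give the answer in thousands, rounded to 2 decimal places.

Labor force = 0.6779 × 3,890.79 = 2,637.57 thousand.
Unemployed = 0.0444 × 2,637.57 ≈ 117.11 thousand.

About 117.11 thousand are unemployed.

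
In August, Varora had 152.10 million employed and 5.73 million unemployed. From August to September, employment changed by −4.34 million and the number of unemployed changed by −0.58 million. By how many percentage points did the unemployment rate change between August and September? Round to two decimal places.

August: labor force = 152.10 + 5.73 = 157.83; u = 5.73/157.83 = 3.63%.
September: labor force = 147.76 + 5.15 = 152.91; u = 5.15/152.91 = 3.37%.
Change = 3.37% − 3.63% = −0.26 pp.

The unemployment rate changed by −0.26 percentage points.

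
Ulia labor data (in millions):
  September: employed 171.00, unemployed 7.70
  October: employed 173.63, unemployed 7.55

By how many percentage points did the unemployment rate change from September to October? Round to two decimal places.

September: labor force = 171.00 + 7.70 = 178.70; u = 7.70/178.70 = 4.31%.
October: labor force = 173.63 + 7.55 = 181.18; u = 7.55/181.18 = 4.17%.
Change = 4.17% − 4.31% = −0.14 pp.

The unemployment rate changed by −0.14 percentage points.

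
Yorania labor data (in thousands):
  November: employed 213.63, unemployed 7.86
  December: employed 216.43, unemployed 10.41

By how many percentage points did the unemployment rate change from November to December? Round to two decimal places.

The unemployment rate changed by +1.04 percentage points.

November: labor force = 213.63 + 7.86 = 221.49; u = 7.86/221.49 = 3.55%.
December: labor force = 216.43 + 10.41 = 226.84; u = 10.41/226.84 = 4.59%.
Change = 4.59% − 3.55% = +1.04 pp.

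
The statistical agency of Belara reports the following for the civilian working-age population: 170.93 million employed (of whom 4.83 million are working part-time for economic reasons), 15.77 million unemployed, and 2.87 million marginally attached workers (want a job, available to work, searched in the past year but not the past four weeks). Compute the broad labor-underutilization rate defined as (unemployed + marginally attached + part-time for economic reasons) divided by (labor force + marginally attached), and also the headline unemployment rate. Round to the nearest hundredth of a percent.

Broad underutilization rate ≈ 12.38%; headline unemployment rate ≈ 8.45%.

Labor force = 170.93 + 15.77 = 186.70 million.
Numerator = 15.77 + 2.87 + 4.83 = 23.47 million.
Denominator = 186.70 + 2.87 = 189.57 million.
Broad rate = 23.47 / 189.57 = 12.38%.
Headline unemployment rate = 15.77 / 186.70 = 8.45%.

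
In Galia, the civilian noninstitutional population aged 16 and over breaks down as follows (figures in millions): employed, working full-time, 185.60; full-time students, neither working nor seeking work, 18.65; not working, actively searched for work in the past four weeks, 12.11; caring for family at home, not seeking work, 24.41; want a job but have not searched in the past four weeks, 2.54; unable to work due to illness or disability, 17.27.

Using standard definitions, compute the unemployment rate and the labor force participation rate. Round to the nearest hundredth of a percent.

Employed = 185.60 million.
Unemployed = 12.11 million.
Labor force = 185.60 + 12.11 = 197.71 million.
Not in labor force = 18.65 + 24.41 + 2.54 + 17.27 = 62.87 million (those not working and not actively searching are outside the labor force — including those who want a job but have given up searching).
Civilian working-age population = 197.71 + 62.87 = 260.58 million.
Unemployment rate = 12.11 / 197.71 = 6.13%.
Labor force participation rate = 197.71 / 260.58 = 75.87%.

Unemployment rate ≈ 6.13%; labor force participation rate ≈ 75.87%.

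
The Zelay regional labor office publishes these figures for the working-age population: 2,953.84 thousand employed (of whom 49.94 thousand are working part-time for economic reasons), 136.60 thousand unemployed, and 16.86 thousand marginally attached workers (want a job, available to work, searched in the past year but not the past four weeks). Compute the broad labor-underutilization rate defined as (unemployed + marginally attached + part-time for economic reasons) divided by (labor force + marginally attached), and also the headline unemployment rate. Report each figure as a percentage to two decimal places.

Labor force = 2,953.84 + 136.60 = 3,090.44 thousand.
Numerator = 136.60 + 16.86 + 49.94 = 203.40 thousand.
Denominator = 3,090.44 + 16.86 = 3,107.30 thousand.
Broad rate = 203.40 / 3,107.30 = 6.55%.
Headline unemployment rate = 136.60 / 3,090.44 = 4.42%.

Broad underutilization rate ≈ 6.55%; headline unemployment rate ≈ 4.42%.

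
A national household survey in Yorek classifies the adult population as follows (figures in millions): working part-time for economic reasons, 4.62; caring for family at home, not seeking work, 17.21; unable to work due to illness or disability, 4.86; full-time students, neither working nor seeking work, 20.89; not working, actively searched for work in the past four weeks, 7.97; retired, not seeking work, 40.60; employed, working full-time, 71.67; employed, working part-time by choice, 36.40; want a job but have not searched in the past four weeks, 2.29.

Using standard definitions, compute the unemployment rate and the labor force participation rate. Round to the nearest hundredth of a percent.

Unemployment rate ≈ 6.61%; labor force participation rate ≈ 58.43%.

Employed = 4.62 + 71.67 + 36.40 = 112.69 million (anyone who worked, including part-time for economic reasons, counts as employed).
Unemployed = 7.97 million.
Labor force = 112.69 + 7.97 = 120.66 million.
Not in labor force = 17.21 + 4.86 + 20.89 + 40.60 + 2.29 = 85.85 million (those not working and not actively searching are outside the labor force — including those who want a job but have given up searching).
Civilian working-age population = 120.66 + 85.85 = 206.51 million.
Unemployment rate = 7.97 / 120.66 = 6.61%.
Labor force participation rate = 120.66 / 206.51 = 58.43%.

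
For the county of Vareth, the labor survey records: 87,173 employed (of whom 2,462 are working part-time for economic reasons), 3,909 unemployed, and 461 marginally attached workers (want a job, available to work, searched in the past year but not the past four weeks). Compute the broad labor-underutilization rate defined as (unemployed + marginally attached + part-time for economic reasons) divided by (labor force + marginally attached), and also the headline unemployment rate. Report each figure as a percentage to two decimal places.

Broad underutilization rate ≈ 7.46%; headline unemployment rate ≈ 4.29%.

Labor force = 87,173 + 3,909 = 91,082.
Numerator = 3,909 + 461 + 2,462 = 6,832.
Denominator = 91,082 + 461 = 91,543.
Broad rate = 6,832 / 91,543 = 7.46%.
Headline unemployment rate = 3,909 / 91,082 = 4.29%.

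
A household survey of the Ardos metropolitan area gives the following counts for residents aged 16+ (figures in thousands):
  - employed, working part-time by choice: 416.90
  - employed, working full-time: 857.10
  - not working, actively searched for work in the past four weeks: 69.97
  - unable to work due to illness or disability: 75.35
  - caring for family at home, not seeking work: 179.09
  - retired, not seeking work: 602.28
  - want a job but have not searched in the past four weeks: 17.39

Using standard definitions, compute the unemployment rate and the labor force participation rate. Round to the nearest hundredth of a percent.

Employed = 416.90 + 857.10 = 1,274.00 thousand.
Unemployed = 69.97 thousand.
Labor force = 1,274.00 + 69.97 = 1,343.97 thousand.
Not in labor force = 75.35 + 179.09 + 602.28 + 17.39 = 874.11 thousand (those not working and not actively searching are outside the labor force — including those who want a job but have given up searching).
Civilian working-age population = 1,343.97 + 874.11 = 2,218.08 thousand.
Unemployment rate = 69.97 / 1,343.97 = 5.21%.
Labor force participation rate = 1,343.97 / 2,218.08 = 60.59%.

Unemployment rate ≈ 5.21%; labor force participation rate ≈ 60.59%.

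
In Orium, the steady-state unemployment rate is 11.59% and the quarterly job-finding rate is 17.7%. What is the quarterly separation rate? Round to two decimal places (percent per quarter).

From u* = s/(s+f): s = u·f/(1−u).
s = 0.1159 × 17.7 / (1 − 0.1159) = 2.0514 / 0.8841 ≈ 2.32% per quarter.

Separation rate ≈ 2.32% per quarter.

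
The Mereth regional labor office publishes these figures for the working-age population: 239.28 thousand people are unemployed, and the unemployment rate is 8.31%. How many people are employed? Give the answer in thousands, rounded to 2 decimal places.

Labor force = U / u = 239.28 / 0.0831 ≈ 2,879.42 thousand.
Employed = labor force − unemployed = 2,879.42 − 239.28 = 2,640.14 thousand.

About 2,640.14 thousand are employed.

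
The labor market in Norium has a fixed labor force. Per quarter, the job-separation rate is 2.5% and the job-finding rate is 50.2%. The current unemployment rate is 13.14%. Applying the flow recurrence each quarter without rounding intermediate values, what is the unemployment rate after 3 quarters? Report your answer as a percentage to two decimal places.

With a fixed labor force, u_{t+1} = u_t + s·(1−u_t) − f·u_t = u_t·(1−s−f) + s.
Here 1−s−f = 0.473 and s = 0.025.
u_1 = 0.131400 × 0.473 + 0.025 = 0.087152.
u_2 = 0.087152 × 0.473 + 0.025 = 0.066223.
u_3 = 0.066223 × 0.473 + 0.025 = 0.056323.

Unemployment rate after three quarters ≈ 5.63%.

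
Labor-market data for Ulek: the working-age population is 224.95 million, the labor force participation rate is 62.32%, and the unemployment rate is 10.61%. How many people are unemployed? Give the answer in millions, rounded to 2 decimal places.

Labor force = 0.6232 × 224.95 = 140.19 million.
Unemployed = 0.1061 × 140.19 ≈ 14.87 million.

About 14.87 million are unemployed.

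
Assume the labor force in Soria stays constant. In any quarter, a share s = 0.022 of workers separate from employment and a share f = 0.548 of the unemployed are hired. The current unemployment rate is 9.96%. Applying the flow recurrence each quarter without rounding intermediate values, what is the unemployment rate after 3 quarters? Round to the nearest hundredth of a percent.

With a fixed labor force, u_{t+1} = u_t + s·(1−u_t) − f·u_t = u_t·(1−s−f) + s.
Here 1−s−f = 0.430 and s = 0.022.
u_1 = 0.099600 × 0.430 + 0.022 = 0.064828.
u_2 = 0.064828 × 0.430 + 0.022 = 0.049876.
u_3 = 0.049876 × 0.430 + 0.022 = 0.043447.

Unemployment rate after three quarters ≈ 4.34%.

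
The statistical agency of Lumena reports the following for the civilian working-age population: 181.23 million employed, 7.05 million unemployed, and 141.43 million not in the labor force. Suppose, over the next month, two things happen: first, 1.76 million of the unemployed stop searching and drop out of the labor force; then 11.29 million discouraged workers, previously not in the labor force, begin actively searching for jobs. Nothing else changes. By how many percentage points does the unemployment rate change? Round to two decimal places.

The unemployment rate changes by +4.64 percentage points.

Initially, labor force = 181.23 + 7.05 = 188.28 million, so u = 7.05/188.28 = 3.74%.
After the first change, unemployed and labor force both fall by 1.76 → E = 181.23, U = 5.29, labor force = 186.52 million.
After the second change, unemployed and labor force both rise by 11.29 → E = 181.23, U = 16.58, labor force = 197.81 million.
New unemployment rate = 16.58 / 197.81 = 8.38%.
Change = 8.38% − 3.74% = +4.64 percentage points.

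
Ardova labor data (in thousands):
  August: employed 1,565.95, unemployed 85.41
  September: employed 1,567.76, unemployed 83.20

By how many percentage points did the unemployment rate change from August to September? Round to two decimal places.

The unemployment rate changed by −0.13 percentage points.

August: labor force = 1,565.95 + 85.41 = 1,651.36; u = 85.41/1,651.36 = 5.17%.
September: labor force = 1,567.76 + 83.20 = 1,650.96; u = 83.20/1,650.96 = 5.04%.
Change = 5.04% − 5.17% = −0.13 pp.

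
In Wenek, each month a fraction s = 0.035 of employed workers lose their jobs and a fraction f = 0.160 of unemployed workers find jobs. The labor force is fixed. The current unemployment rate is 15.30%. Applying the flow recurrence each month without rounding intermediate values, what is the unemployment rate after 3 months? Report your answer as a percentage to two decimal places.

Unemployment rate after three months ≈ 16.57%.

With a fixed labor force, u_{t+1} = u_t + s·(1−u_t) − f·u_t = u_t·(1−s−f) + s.
Here 1−s−f = 0.805 and s = 0.035.
u_1 = 0.153000 × 0.805 + 0.035 = 0.158165.
u_2 = 0.158165 × 0.805 + 0.035 = 0.162323.
u_3 = 0.162323 × 0.805 + 0.035 = 0.165670.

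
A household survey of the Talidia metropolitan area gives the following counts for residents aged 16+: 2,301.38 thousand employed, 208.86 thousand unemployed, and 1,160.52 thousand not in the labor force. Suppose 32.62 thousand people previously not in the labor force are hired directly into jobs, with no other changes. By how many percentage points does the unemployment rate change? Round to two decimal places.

The unemployment rate changes by −0.11 percentage points.

Initially, labor force = 2,301.38 + 208.86 = 2,510.24 thousand, so u = 208.86/2,510.24 = 8.32%.
After the change, employed and labor force both rise by 32.62; unemployed unchanged → E = 2,334.00, U = 208.86, labor force = 2,542.86 thousand.
New unemployment rate = 208.86 / 2,542.86 = 8.21%.
Change = 8.21% − 8.32% = −0.11 percentage points.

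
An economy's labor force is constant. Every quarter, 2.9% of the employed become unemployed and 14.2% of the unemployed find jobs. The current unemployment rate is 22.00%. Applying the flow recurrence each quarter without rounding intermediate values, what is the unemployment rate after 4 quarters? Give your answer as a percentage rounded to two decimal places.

With a fixed labor force, u_{t+1} = u_t + s·(1−u_t) − f·u_t = u_t·(1−s−f) + s.
Here 1−s−f = 0.829 and s = 0.029.
u_1 = 0.220000 × 0.829 + 0.029 = 0.211380.
u_2 = 0.211380 × 0.829 + 0.029 = 0.204234.
u_3 = 0.204234 × 0.829 + 0.029 = 0.198310.
u_4 = 0.198310 × 0.829 + 0.029 = 0.193399.

Unemployment rate after four quarters ≈ 19.34%.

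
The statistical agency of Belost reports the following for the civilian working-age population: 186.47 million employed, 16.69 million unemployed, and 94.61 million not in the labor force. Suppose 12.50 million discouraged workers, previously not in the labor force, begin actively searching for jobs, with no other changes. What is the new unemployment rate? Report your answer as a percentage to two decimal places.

New unemployment rate ≈ 13.54%.

Initially, labor force = 186.47 + 16.69 = 203.16 million, so u = 16.69/203.16 = 8.22%.
After the change, unemployed and labor force both rise by 12.50 → E = 186.47, U = 29.19, labor force = 215.66 million.
New unemployment rate = 29.19 / 215.66 = 13.54%.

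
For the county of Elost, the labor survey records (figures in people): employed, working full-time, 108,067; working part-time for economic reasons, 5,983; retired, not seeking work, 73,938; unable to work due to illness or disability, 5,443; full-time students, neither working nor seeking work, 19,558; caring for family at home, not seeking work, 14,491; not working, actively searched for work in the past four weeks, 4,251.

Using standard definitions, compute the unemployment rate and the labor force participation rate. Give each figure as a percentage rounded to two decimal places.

Unemployment rate ≈ 3.59%; labor force participation rate ≈ 51.05%.

Employed = 108,067 + 5,983 = 114,050 (anyone who worked, including part-time for economic reasons, counts as employed).
Unemployed = 4,251.
Labor force = 114,050 + 4,251 = 118,301.
Not in labor force = 73,938 + 5,443 + 19,558 + 14,491 = 113,430 (those not working and not actively searching are outside the labor force).
Civilian working-age population = 118,301 + 113,430 = 231,731.
Unemployment rate = 4,251 / 118,301 = 3.59%.
Labor force participation rate = 118,301 / 231,731 = 51.05%.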